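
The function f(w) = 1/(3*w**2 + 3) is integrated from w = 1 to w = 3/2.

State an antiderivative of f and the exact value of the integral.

Antiderivative: F(w) = atan(w)/3; value = -pi/12 + atan(3/2)/3

Check any antiderivative F(w) by computing F'(w) and comparing it with f(w).
F(w) = atan(w)/3 is an antiderivative of f.
Check: d/dw[atan(w)/3] = 1/(3*w**2 + 3) = f(w).
F(3/2) = atan(3/2)/3; F(1) = pi/12.
Integral = F(3/2) - F(1) = -pi/12 + atan(3/2)/3.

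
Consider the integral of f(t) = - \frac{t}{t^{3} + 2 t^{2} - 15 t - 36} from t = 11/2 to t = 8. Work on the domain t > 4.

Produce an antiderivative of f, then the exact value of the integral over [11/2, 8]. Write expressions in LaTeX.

Antiderivative: F(t) = \frac{- 4 t \log{\left(t - 4 \right)} + 4 t \log{\left(t + 3 \right)} - 12 \log{\left(t - 4 \right)} + 12 \log{\left(t + 3 \right)} + 21}{49 t + 147}; value = - \frac{4 \log{\left(\frac{17}{2} \right)}}{49} - \frac{4 \log{\left(4 \right)}}{49} - \frac{15}{1309} + \frac{4 \log{\left(\frac{3}{2} \right)}}{49} + \frac{4 \log{\left(11 \right)}}{49}

The denominator factors as \left(t - 4\right) \left(t + 3\right)^{2}; partial fractions split f into directly integrable pieces: \frac{4}{49 \left(t + 3\right)} - \frac{3}{7 \left(t + 3\right)^{2}} - \frac{4}{49 \left(t - 4\right)}.
F(t) = \frac{- 4 t \log{\left(t - 4 \right)} + 4 t \log{\left(t + 3 \right)} - 12 \log{\left(t - 4 \right)} + 12 \log{\left(t + 3 \right)} + 21}{49 t + 147} is an antiderivative of f.
Check: d/dt[\frac{- 4 t \log{\left(t - 4 \right)} + 4 t \log{\left(t + 3 \right)} - 12 \log{\left(t - 4 \right)} + 12 \log{\left(t + 3 \right)} + 21}{49 t + 147}] = - \frac{t}{t^{3} + 2 t^{2} - 15 t - 36} = f(t).
F(8) = - \frac{4 \log{\left(4 \right)}}{49} + \frac{3}{77} + \frac{4 \log{\left(11 \right)}}{49}; F(11/2) = - \frac{4 \log{\left(\frac{3}{2} \right)}}{49} + \frac{6}{119} + \frac{4 \log{\left(\frac{17}{2} \right)}}{49}.
Integral = F(8) - F(11/2) = - \frac{4 \log{\left(\frac{17}{2} \right)}}{49} - \frac{4 \log{\left(4 \right)}}{49} - \frac{15}{1309} + \frac{4 \log{\left(\frac{3}{2} \right)}}{49} + \frac{4 \log{\left(11 \right)}}{49}.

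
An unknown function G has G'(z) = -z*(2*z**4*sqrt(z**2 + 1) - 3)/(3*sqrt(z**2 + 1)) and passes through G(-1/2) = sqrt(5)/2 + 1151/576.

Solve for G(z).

For G(z) to be correct, d/dz[G] must agree with the stated G'(z) identically.
A general antiderivative is -z**6/9 + sqrt(z**2 + 1) + C.
The condition gives C = sqrt(5)/2 + 1151/576 - (-1/576 + sqrt(5)/2) = 2.
So G(z) = -z**6/9 + sqrt(z**2 + 1) + 2.
Check: d/dz[-z**6/9 + sqrt(z**2 + 1) + 2] = (-2*z**5*sqrt(z**2 + 1) + 3*z)/(3*sqrt(z**2 + 1)), which equals G'(z).

G(z) = -z**6/9 + sqrt(z**2 + 1) + 2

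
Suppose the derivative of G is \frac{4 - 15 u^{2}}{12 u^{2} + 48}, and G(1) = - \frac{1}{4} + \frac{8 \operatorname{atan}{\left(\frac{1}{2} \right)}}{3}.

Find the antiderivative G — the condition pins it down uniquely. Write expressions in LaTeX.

Any candidate G(u) must reproduce the stated G'(u) exactly.
A general antiderivative is - \frac{5 u}{4} + \frac{8 \operatorname{atan}{\left(\frac{u}{2} \right)}}{3} + C.
The condition gives C = - \frac{1}{4} + \frac{8 \operatorname{atan}{\left(\frac{1}{2} \right)}}{3} - (- \frac{5}{4} + \frac{8 \operatorname{atan}{\left(\frac{1}{2} \right)}}{3}) = 1.
So G(u) = - \frac{5 u}{4} + \frac{8 \operatorname{atan}{\left(\frac{u}{2} \right)}}{3} + 1.
Check: d/du[- \frac{5 u}{4} + \frac{8 \operatorname{atan}{\left(\frac{u}{2} \right)}}{3} + 1] = \frac{4 - 15 u^{2}}{12 u^{2} + 48} = G'(u).

G(u) = - \frac{5 u}{4} + \frac{8 \operatorname{atan}{\left(\frac{u}{2} \right)}}{3} + 1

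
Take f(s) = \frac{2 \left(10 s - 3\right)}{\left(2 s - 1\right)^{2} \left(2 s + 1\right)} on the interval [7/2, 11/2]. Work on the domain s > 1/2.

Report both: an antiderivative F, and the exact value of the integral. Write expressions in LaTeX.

Antiderivative: F(s) = \frac{4 s \log{\left(s - \frac{1}{2} \right)} - 4 s \log{\left(s + \frac{1}{2} \right)} - 2 \log{\left(s - \frac{1}{2} \right)} + 2 \log{\left(s + \frac{1}{2} \right)} - 1}{2 s - 1}; value = - 2 \log{\left(6 \right)} - 2 \log{\left(3 \right)} + \frac{1}{15} + 2 \log{\left(4 \right)} + 2 \log{\left(5 \right)}

Factor the denominator (\left(2 s - 1\right)^{2} \left(2 s + 1\right)) and decompose: f = - \frac{4}{2 s + 1} + \frac{4}{2 s - 1} + \frac{2}{\left(2 s - 1\right)^{2}}; each piece integrates to a log, atan, or power term.
F(s) = \frac{4 s \log{\left(s - \frac{1}{2} \right)} - 4 s \log{\left(s + \frac{1}{2} \right)} - 2 \log{\left(s - \frac{1}{2} \right)} + 2 \log{\left(s + \frac{1}{2} \right)} - 1}{2 s - 1} is an antiderivative of f.
Check: d/ds[\frac{4 s \log{\left(s - \frac{1}{2} \right)} - 4 s \log{\left(s + \frac{1}{2} \right)} - 2 \log{\left(s - \frac{1}{2} \right)} + 2 \log{\left(s + \frac{1}{2} \right)} - 1}{2 s - 1}] = \frac{20 s - 6}{8 s^{3} - 4 s^{2} - 2 s + 1}, which equals f(s).
F(11/2) = - 2 \log{\left(6 \right)} - \frac{1}{10} + 2 \log{\left(5 \right)}; F(7/2) = - 2 \log{\left(4 \right)} - \frac{1}{6} + 2 \log{\left(3 \right)}.
Integral = F(11/2) - F(7/2) = - 2 \log{\left(6 \right)} - 2 \log{\left(3 \right)} + \frac{1}{15} + 2 \log{\left(4 \right)} + 2 \log{\left(5 \right)}.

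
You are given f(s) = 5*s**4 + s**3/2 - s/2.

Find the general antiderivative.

F(s) = s**5 + s**4/8 - s**2/4 + C

The integrand splits into summands that can be handled one at a time.
Check: d/ds[s**5 + s**4/8 - s**2/4] = 5*s**4 + s**3/2 - s/2 = f(s).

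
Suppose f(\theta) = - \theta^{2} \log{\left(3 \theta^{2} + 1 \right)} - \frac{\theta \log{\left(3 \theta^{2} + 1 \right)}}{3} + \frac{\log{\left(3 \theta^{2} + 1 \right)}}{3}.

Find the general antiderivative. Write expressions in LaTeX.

F(\theta) = \frac{12 \theta^{3} + 9 \theta^{2} + 9 \theta \left(- 2 \theta^{2} - \theta + 2\right) \log{\left(3 \theta^{2} + 1 \right)} - 48 \theta - 3 \log{\left(\theta^{2} + \frac{1}{3} \right)} + 16 \sqrt{3} \operatorname{atan}{\left(\sqrt{3} \theta \right)}}{54} + C

Integrate term by term and add the pieces.
Check: d/d\theta[\frac{12 \theta^{3} + 9 \theta^{2} + 9 \theta \left(- 2 \theta^{2} - \theta + 2\right) \log{\left(3 \theta^{2} + 1 \right)} - 48 \theta - 3 \log{\left(\theta^{2} + \frac{1}{3} \right)} + 16 \sqrt{3} \operatorname{atan}{\left(\sqrt{3} \theta \right)}}{54}] = - \theta^{2} \log{\left(3 \theta^{2} + 1 \right)} - \frac{\theta \log{\left(3 \theta^{2} + 1 \right)}}{3} + \frac{\log{\left(3 \theta^{2} + 1 \right)}}{3} = f(\theta).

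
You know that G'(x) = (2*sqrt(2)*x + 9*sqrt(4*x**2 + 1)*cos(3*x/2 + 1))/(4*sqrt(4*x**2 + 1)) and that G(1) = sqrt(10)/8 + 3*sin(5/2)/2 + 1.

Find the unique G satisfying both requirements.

G(x) = sqrt(2*x**2 + 1/2)/4 + 3*sin(3*x/2 + 1)/2 + 1

Recover the given G'(x) by differentiating a candidate G(x); any mismatch rules it out.
A general antiderivative is sqrt(2*x**2 + 1/2)/4 + 3*sin(3*x/2 + 1)/2 + C.
The condition gives C = sqrt(10)/8 + 3*sin(5/2)/2 + 1 - (sqrt(10)/8 + 3*sin(5/2)/2) = 1.
So G(x) = sqrt(2*x**2 + 1/2)/4 + 3*sin(3*x/2 + 1)/2 + 1.
Check: d/dx[sqrt(2*x**2 + 1/2)/4 + 3*sin(3*x/2 + 1)/2 + 1] = (2*sqrt(2)*x + 9*sqrt(4*x**2 + 1)*cos(3*x/2 + 1))/(4*sqrt(4*x**2 + 1)) = G'(x).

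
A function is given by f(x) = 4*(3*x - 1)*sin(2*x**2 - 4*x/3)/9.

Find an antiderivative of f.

An antiderivative is F(x) = -cos(2*x**2 - 4*x/3)/3.

f matches the chain-rule pattern g'(h)*h' with inner function h(x) = 2*x**2 - 4*x/3; substituting u = h(x) collapses the integral.
Check: d/dx[-cos(2*x**2 - 4*x/3)/3] = 4*x*sin(2*x**2 - 4*x/3)/3 - 4*sin(2*x**2 - 4*x/3)/9, which equals f(x).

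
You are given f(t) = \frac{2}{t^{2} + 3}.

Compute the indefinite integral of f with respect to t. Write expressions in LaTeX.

F(t) = \frac{2 \sqrt{3} \operatorname{atan}{\left(\frac{\sqrt{3} t}{3} \right)}}{3} + C

For F(t) to be correct the identity F'(t) - f(t) = 0 must hold.
Check: d/dt[\frac{2 \sqrt{3} \operatorname{atan}{\left(\frac{\sqrt{3} t}{3} \right)}}{3}] = \frac{2}{t^{2} + 3} = f(t).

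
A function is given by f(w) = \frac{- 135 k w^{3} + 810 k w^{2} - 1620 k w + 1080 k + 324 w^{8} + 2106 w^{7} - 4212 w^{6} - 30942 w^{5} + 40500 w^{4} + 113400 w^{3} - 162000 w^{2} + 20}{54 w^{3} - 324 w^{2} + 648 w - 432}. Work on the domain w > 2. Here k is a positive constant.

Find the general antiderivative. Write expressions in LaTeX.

A first test for any F(w): its w-derivative must equal f(w) identically.
Check: d/dw[- \frac{5 k w}{2} + w^{6} + 15 w^{5} + 75 w^{4} + 125 w^{3} - \frac{5}{27 w^{2} - 108 w + 108}] = \frac{- 135 k w^{3} + 810 k w^{2} - 1620 k w + 1080 k + 324 w^{8} + 2106 w^{7} - 4212 w^{6} - 30942 w^{5} + 40500 w^{4} + 113400 w^{3} - 162000 w^{2} + 20}{54 w^{3} - 324 w^{2} + 648 w - 432} = f(w).

F(w) = - \frac{5 k w}{2} + w^{6} + 15 w^{5} + 75 w^{4} + 125 w^{3} - \frac{5}{27 w^{2} - 108 w + 108} + C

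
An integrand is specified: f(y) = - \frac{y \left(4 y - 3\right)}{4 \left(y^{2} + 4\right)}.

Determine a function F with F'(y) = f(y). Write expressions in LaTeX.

An antiderivative is F(y) = - y + \frac{3 \log{\left(y^{2} + 4 \right)}}{8} + 2 \operatorname{atan}{\left(\frac{y}{2} \right)}.

Whatever form F(y) takes, F'(y) = f(y) is non-negotiable.
Check: d/dy[- y + \frac{3 \log{\left(y^{2} + 4 \right)}}{8} + 2 \operatorname{atan}{\left(\frac{y}{2} \right)}] = \frac{- 4 y^{2} + 3 y}{4 y^{2} + 16}, which equals f(y).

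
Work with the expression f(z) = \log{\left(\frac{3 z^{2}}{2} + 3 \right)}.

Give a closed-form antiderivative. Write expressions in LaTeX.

An antiderivative is F(z) = z \log{\left(\frac{3 z^{2}}{2} + 3 \right)} - 2 z + 2 \sqrt{2} \operatorname{atan}{\left(\frac{\sqrt{2} z}{2} \right)}.

A candidate is checked by its d/dz: the result must match f(z).
Check: d/dz[z \log{\left(\frac{3 z^{2}}{2} + 3 \right)} - 2 z + 2 \sqrt{2} \operatorname{atan}{\left(\frac{\sqrt{2} z}{2} \right)}] = \log{\left(\frac{z^{2}}{2} + 1 \right)} + \log{\left(3 \right)}, which equals f(z).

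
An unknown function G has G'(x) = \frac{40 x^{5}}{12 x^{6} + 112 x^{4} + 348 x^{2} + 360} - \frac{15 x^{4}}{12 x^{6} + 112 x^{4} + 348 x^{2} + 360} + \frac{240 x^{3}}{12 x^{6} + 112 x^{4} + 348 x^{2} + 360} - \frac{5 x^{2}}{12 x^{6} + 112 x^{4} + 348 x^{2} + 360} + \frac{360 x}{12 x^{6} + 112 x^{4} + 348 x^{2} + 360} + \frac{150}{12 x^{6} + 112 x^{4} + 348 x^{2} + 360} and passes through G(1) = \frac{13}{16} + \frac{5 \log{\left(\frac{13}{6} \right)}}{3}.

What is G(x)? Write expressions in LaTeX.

G(x) = \frac{5 x}{4 \left(x^{2} + 3\right)} + \frac{5 \log{\left(\frac{x^{2}}{2} + \frac{5}{3} \right)}}{3} + \frac{1}{2}

The integrand splits into summands that can be handled one at a time.
A general antiderivative is \frac{5 x}{4 \left(x^{2} + 3\right)} + \frac{5 \log{\left(\frac{x^{2}}{2} + \frac{5}{3} \right)}}{3} + C.
The condition gives C = \frac{13}{16} + \frac{5 \log{\left(\frac{13}{6} \right)}}{3} - (\frac{5}{16} + \frac{5 \log{\left(\frac{13}{6} \right)}}{3}) = \frac{1}{2}.
So G(x) = \frac{5 x}{4 \left(x^{2} + 3\right)} + \frac{5 \log{\left(\frac{x^{2}}{2} + \frac{5}{3} \right)}}{3} + \frac{1}{2}.
Check: d/dx[\frac{5 x}{4 \left(x^{2} + 3\right)} + \frac{5 \log{\left(\frac{x^{2}}{2} + \frac{5}{3} \right)}}{3} + \frac{1}{2}] = \frac{40 x^{5} - 15 x^{4} + 240 x^{3} - 5 x^{2} + 360 x + 150}{12 x^{6} + 112 x^{4} + 348 x^{2} + 360}, which equals G'(x).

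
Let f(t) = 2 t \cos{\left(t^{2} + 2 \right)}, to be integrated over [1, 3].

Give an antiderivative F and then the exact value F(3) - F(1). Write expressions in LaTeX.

Antiderivative: F(t) = \sin{\left(t^{2} + 2 \right)}; value = \sin{\left(11 \right)} - \sin{\left(3 \right)}

f matches the chain-rule pattern g'(h)*h' with inner function h(t) = t^{2} + 2; substituting u = h(t) collapses the integral.
F(t) = \sin{\left(t^{2} + 2 \right)} is an antiderivative of f.
Check: d/dt[\sin{\left(t^{2} + 2 \right)}] = 2 t \cos{\left(t^{2} + 2 \right)} = f(t).
F(3) = \sin{\left(11 \right)}; F(1) = \sin{\left(3 \right)}.
Integral = F(3) - F(1) = \sin{\left(11 \right)} - \sin{\left(3 \right)}.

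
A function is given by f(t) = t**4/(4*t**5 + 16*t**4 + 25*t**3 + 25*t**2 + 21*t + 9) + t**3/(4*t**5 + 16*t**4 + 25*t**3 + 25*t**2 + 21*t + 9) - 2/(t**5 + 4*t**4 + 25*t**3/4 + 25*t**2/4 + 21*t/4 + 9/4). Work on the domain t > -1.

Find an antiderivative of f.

An antiderivative is F(t) = (-5408*t*log(t + 1) + 5242*t*log(t + 3/2) + 252*t*log(t**2 + 1) + 128*t*atan(t) - 8112*log(t + 1) + 7863*log(t + 3/2) + 378*log(t**2 + 1) + 192*atan(t) - 1313)/(1352*t + 2028).

Factor the denominator ((t + 1)*(2*t + 3)**2*(t**2 + 1)) and decompose: f = (63*t + 16)/(169*(t**2 + 1)) + 2621/(338*(2*t + 3)) + 101/(26*(2*t + 3)**2) - 4/(t + 1); each piece integrates to a log, atan, or power term.
Check: d/dt[(-5408*t*log(t + 1) + 5242*t*log(t + 3/2) + 252*t*log(t**2 + 1) + 128*t*atan(t) - 8112*log(t + 1) + 7863*log(t + 3/2) + 378*log(t**2 + 1) + 192*atan(t) - 1313)/(1352*t + 2028)] = (t**4 + t**3 - 8)/(4*t**5 + 16*t**4 + 25*t**3 + 25*t**2 + 21*t + 9), which equals f(t).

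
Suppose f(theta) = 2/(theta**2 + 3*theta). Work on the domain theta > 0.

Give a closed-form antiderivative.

The denominator factors as theta*(theta + 3); partial fractions split f into directly integrable pieces: -2/(3*(theta + 3)) + 2/(3*theta).
Check: d/dtheta[2*(log(theta) - log(theta + 3))/3] = 2/(theta**2 + 3*theta) = f(theta).

An antiderivative is F(theta) = 2*(log(theta) - log(theta + 3))/3.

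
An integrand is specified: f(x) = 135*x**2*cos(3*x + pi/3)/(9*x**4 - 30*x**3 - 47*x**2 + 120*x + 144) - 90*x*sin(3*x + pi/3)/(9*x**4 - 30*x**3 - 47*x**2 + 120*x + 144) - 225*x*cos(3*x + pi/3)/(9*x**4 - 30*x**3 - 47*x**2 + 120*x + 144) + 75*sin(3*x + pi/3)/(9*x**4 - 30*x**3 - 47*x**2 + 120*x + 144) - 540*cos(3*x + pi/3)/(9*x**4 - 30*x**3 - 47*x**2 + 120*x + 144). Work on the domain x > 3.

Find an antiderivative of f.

An antiderivative is F(x) = 15*sin(3*x + pi/3)/(3*x**2 - 5*x - 12).

The integrand splits into summands that can be handled one at a time.
Check: d/dx[15*sin(3*x + pi/3)/(3*x**2 - 5*x - 12)] = (135*x**2*cos(3*x + pi/3) - 90*x*sin(3*x + pi/3) - 225*x*cos(3*x + pi/3) + 75*sin(3*x + pi/3) - 540*cos(3*x + pi/3))/(9*x**4 - 30*x**3 - 47*x**2 + 120*x + 144), which equals f(x).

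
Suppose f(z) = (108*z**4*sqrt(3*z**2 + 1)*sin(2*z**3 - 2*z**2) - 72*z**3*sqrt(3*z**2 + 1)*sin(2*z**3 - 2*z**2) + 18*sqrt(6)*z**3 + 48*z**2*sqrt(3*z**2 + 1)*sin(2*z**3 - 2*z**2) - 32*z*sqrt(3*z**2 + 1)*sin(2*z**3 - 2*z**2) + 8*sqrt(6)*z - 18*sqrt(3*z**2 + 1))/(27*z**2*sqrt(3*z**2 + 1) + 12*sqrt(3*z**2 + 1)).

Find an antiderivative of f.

An antiderivative is F(z) = -(-2*sqrt(6)*sqrt(3*z**2 + 1) + 6*cos(2*z**3 - 2*z**2) + 9*atan(3*z/2))/9.

An antiderivative F(z) passes only if d/dz[F] lands on f(z) exactly.
Check: d/dz[-(-2*sqrt(6)*sqrt(3*z**2 + 1) + 6*cos(2*z**3 - 2*z**2) + 9*atan(3*z/2))/9] = (108*z**4*sqrt(3*z**2 + 1)*sin(2*z**3 - 2*z**2) - 72*z**3*sqrt(3*z**2 + 1)*sin(2*z**3 - 2*z**2) + 18*sqrt(6)*z**3 + 48*z**2*sqrt(3*z**2 + 1)*sin(2*z**3 - 2*z**2) - 32*z*sqrt(3*z**2 + 1)*sin(2*z**3 - 2*z**2) + 8*sqrt(6)*z - 18*sqrt(3*z**2 + 1))/(27*z**2*sqrt(3*z**2 + 1) + 12*sqrt(3*z**2 + 1)) = f(z).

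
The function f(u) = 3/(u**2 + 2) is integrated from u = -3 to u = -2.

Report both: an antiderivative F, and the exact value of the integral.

An antiderivative F(u) passes only if d/du[F] lands on f(u) exactly.
F(u) = 3*sqrt(2)*atan(sqrt(2)*u/2)/2 is an antiderivative of f.
Check: d/du[3*sqrt(2)*atan(sqrt(2)*u/2)/2] = 3/(u**2 + 2) = f(u).
F(-2) = -3*sqrt(2)*atan(sqrt(2))/2; F(-3) = -3*sqrt(2)*atan(3*sqrt(2)/2)/2.
Integral = F(-2) - F(-3) = -3*sqrt(2)*atan(sqrt(2))/2 + 3*sqrt(2)*atan(3*sqrt(2)/2)/2.

Antiderivative: F(u) = 3*sqrt(2)*atan(sqrt(2)*u/2)/2; value = -3*sqrt(2)*atan(sqrt(2))/2 + 3*sqrt(2)*atan(3*sqrt(2)/2)/2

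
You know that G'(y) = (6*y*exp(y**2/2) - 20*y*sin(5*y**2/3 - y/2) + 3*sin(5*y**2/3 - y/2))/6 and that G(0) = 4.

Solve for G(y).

Since d/dy undoes antidifferentiation here, G(y) must give back the stated G'(y).
A general antiderivative is exp(y**2/2) + cos(5*y**2/3 - y/2) + C.
The condition gives C = 4 - (2) = 2.
So G(y) = exp(y**2/2) + cos(5*y**2/3 - y/2) + 2.
Check: d/dy[exp(y**2/2) + cos(5*y**2/3 - y/2) + 2] = y*exp(y**2/2) - 10*y*sin(5*y**2/3 - y/2)/3 + sin(5*y**2/3 - y/2)/2, which equals G'(y).

G(y) = exp(y**2/2) + cos(5*y**2/3 - y/2) + 2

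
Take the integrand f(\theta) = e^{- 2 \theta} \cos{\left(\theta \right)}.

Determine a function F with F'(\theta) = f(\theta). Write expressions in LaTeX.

A first test for any F(\theta): its \theta-derivative must equal f(\theta) identically.
Check: d/d\theta[\frac{\left(\sin{\left(\theta \right)} - 2 \cos{\left(\theta \right)}\right) e^{- 2 \theta}}{5}] = e^{- 2 \theta} \cos{\left(\theta \right)} = f(\theta).

An antiderivative is F(\theta) = \frac{\left(\sin{\left(\theta \right)} - 2 \cos{\left(\theta \right)}\right) e^{- 2 \theta}}{5}.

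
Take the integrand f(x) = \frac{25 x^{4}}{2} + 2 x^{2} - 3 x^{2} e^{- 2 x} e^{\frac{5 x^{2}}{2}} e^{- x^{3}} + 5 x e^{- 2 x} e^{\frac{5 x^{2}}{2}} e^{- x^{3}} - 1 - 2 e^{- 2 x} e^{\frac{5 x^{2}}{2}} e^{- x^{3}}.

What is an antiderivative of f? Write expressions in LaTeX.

An antiderivative is F(x) = \frac{5 x^{5}}{2} + \frac{2 x^{3}}{3} - x + e^{- 2 x} e^{\frac{5 x^{2}}{2}} e^{- x^{3}}.

The integrand splits into summands that can be handled one at a time.
Check: d/dx[\frac{5 x^{5}}{2} + \frac{2 x^{3}}{3} - x + e^{- 2 x} e^{\frac{5 x^{2}}{2}} e^{- x^{3}}] = \frac{\left(25 x^{4} e^{2 x} e^{x^{3}} + 4 x^{2} e^{2 x} e^{x^{3}} - 6 x^{2} e^{\frac{5 x^{2}}{2}} + 10 x e^{\frac{5 x^{2}}{2}} - 2 e^{2 x} e^{x^{3}} - 4 e^{\frac{5 x^{2}}{2}}\right) e^{- 2 x} e^{- x^{3}}}{2}, which equals f(x).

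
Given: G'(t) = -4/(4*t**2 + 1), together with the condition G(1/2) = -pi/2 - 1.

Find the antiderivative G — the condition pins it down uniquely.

Any candidate G(t) must reproduce the stated G'(t) exactly.
A general antiderivative is -2*atan(2*t) + C.
The condition gives C = -pi/2 - 1 - (-pi/2) = -1.
So G(t) = -2*atan(2*t) - 1.
Check: d/dt[-2*atan(2*t) - 1] = -4/(4*t**2 + 1) = G'(t).

G(t) = -2*atan(2*t) - 1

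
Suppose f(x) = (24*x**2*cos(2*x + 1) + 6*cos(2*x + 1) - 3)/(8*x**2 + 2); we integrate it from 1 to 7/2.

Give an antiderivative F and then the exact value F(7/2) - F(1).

Since d/dx undoes antidifferentiation here, F'(x) = f(x) is required of F(x).
F(x) = 3*sin(2*x + 1)/2 - 3*atan(2*x)/4 is an antiderivative of f.
Check: d/dx[3*sin(2*x + 1)/2 - 3*atan(2*x)/4] = (24*x**2*cos(2*x + 1) + 6*cos(2*x + 1) - 3)/(8*x**2 + 2) = f(x).
F(7/2) = -3*atan(7)/4 + 3*sin(8)/2; F(1) = -3*atan(2)/4 + 3*sin(3)/2.
Integral = F(7/2) - F(1) = -3*atan(7)/4 - 3*sin(3)/2 + 3*atan(2)/4 + 3*sin(8)/2.

Antiderivative: F(x) = 3*sin(2*x + 1)/2 - 3*atan(2*x)/4; value = -3*atan(7)/4 - 3*sin(3)/2 + 3*atan(2)/4 + 3*sin(8)/2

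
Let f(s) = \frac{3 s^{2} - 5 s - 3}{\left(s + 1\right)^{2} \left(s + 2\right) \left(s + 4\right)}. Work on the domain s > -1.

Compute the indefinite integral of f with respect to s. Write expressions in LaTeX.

The denominator factors as \left(s + 1\right)^{2} \left(s + 2\right) \left(s + 4\right); partial fractions split f into directly integrable pieces: - \frac{65}{18 \left(s + 4\right)} + \frac{19}{2 \left(s + 2\right)} - \frac{53}{9 \left(s + 1\right)} + \frac{5}{3 \left(s + 1\right)^{2}}.
Check: d/ds[- \frac{53 \log{\left(s + 1 \right)}}{9} + \frac{19 \log{\left(s + 2 \right)}}{2} - \frac{65 \log{\left(s + 4 \right)}}{18} - \frac{5}{3 s + 3}] = \frac{3 s^{2} - 5 s - 3}{s^{4} + 8 s^{3} + 21 s^{2} + 22 s + 8}, which equals f(s).

F(s) = - \frac{53 \log{\left(s + 1 \right)}}{9} + \frac{19 \log{\left(s + 2 \right)}}{2} - \frac{65 \log{\left(s + 4 \right)}}{18} - \frac{5}{3 s + 3} + C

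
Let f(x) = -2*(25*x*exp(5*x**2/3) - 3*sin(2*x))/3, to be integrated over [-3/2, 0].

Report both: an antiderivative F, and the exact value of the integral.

A first test for any F(x): its x-derivative must equal f(x) identically.
F(x) = -5*exp(5*x**2/3) - cos(2*x) is an antiderivative of f.
Check: d/dx[-5*exp(5*x**2/3) - cos(2*x)] = -50*x*exp(5*x**2/3)/3 + 2*sin(2*x), which equals f(x).
F(0) = -6; F(-3/2) = -5*exp(15/4) - cos(3).
Integral = F(0) - F(-3/2) = -6 + cos(3) + 5*exp(15/4).

Antiderivative: F(x) = -5*exp(5*x**2/3) - cos(2*x); value = -6 + cos(3) + 5*exp(15/4)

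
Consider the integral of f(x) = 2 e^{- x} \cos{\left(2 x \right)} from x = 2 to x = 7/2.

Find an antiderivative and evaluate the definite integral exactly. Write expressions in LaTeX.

A candidate is checked by its d/dx: the result must match f(x).
F(x) = \frac{2 \left(2 \sin{\left(2 x \right)} - \cos{\left(2 x \right)}\right) e^{- x}}{5} is an antiderivative of f.
Check: d/dx[\frac{2 \left(2 \sin{\left(2 x \right)} - \cos{\left(2 x \right)}\right) e^{- x}}{5}] = 2 e^{- x} \cos{\left(2 x \right)} = f(x).
F(7/2) = - \frac{2 \cos{\left(7 \right)}}{5 e^{\frac{7}{2}}} + \frac{4 \sin{\left(7 \right)}}{5 e^{\frac{7}{2}}}; F(2) = \frac{4 \sin{\left(4 \right)}}{5 e^{2}} - \frac{2 \cos{\left(4 \right)}}{5 e^{2}}.
Integral = F(7/2) - F(2) = \frac{2 \cos{\left(4 \right)}}{5 e^{2}} - \frac{2 \cos{\left(7 \right)}}{5 e^{\frac{7}{2}}} + \frac{4 \sin{\left(7 \right)}}{5 e^{\frac{7}{2}}} - \frac{4 \sin{\left(4 \right)}}{5 e^{2}}.

Antiderivative: F(x) = \frac{2 \left(2 \sin{\left(2 x \right)} - \cos{\left(2 x \right)}\right) e^{- x}}{5}; value = \frac{2 \cos{\left(4 \right)}}{5 e^{2}} - \frac{2 \cos{\left(7 \right)}}{5 e^{\frac{7}{2}}} + \frac{4 \sin{\left(7 \right)}}{5 e^{\frac{7}{2}}} - \frac{4 \sin{\left(4 \right)}}{5 e^{2}}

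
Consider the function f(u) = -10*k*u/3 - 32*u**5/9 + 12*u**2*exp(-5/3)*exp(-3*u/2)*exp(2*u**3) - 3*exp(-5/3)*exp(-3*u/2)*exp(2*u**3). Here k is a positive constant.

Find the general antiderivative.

F(u) = (-45*k*u**2 - 16*u**6 + 54*exp(2*u**3 - 3*u/2 - 5/3))/27 + C

The integrand splits into summands that can be handled one at a time.
Check: d/du[(-45*k*u**2 - 16*u**6 + 54*exp(2*u**3 - 3*u/2 - 5/3))/27] = (-30*k*u*exp(5/3)*exp(3*u/2)*exp(-2*u**3) - 32*u**5*exp(5/3)*exp(3*u/2)*exp(-2*u**3) + 108*u**2 - 27)*exp(-5/3)*exp(-3*u/2)*exp(2*u**3)/9, which equals f(u).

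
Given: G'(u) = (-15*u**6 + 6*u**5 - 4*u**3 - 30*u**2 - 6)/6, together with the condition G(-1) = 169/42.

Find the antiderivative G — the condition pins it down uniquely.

G(u) = -(15*u**7 - 7*u**6 + 7*u**4 + 70*u**3 + 42*u - 42)/42

For G(u) to be correct, d/du[G] must agree with the stated G'(u) identically.
A general antiderivative is -5*u**7/14 + u**6/6 - u**4/6 - 5*u**3/3 - u + C.
The condition gives C = 169/42 - (127/42) = 1.
So G(u) = -(15*u**7 - 7*u**6 + 7*u**4 + 70*u**3 + 42*u - 42)/42.
Check: d/du[-(15*u**7 - 7*u**6 + 7*u**4 + 70*u**3 + 42*u - 42)/42] = -5*u**6/2 + u**5 - 2*u**3/3 - 5*u**2 - 1, which equals G'(u).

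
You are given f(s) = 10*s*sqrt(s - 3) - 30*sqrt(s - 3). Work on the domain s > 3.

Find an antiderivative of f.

The integrand splits into summands that can be handled one at a time.
Check: d/ds[4*(s - 3)**(5/2)] = 10*s*sqrt(s - 3) - 30*sqrt(s - 3) = f(s).

An antiderivative is F(s) = 4*(s - 3)**(5/2).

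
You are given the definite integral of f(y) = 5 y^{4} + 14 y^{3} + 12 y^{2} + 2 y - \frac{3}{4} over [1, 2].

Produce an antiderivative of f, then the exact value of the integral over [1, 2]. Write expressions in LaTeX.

Integrate term by term and add the pieces.
F(y) = y^{5} + \frac{7 y^{4}}{2} + 4 y^{3} + y^{2} - \frac{3 y}{4} is an antiderivative of f.
Check: d/dy[y^{5} + \frac{7 y^{4}}{2} + 4 y^{3} + y^{2} - \frac{3 y}{4}] = 5 y^{4} + 14 y^{3} + 12 y^{2} + 2 y - \frac{3}{4} = f(y).
F(2) = \frac{245}{2}; F(1) = \frac{35}{4}.
Integral = F(2) - F(1) = \frac{455}{4}.

Antiderivative: F(y) = y^{5} + \frac{7 y^{4}}{2} + 4 y^{3} + y^{2} - \frac{3 y}{4}; value = \frac{455}{4}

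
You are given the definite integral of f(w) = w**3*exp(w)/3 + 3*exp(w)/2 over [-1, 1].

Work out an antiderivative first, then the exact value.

Antiderivative: F(w) = (2*w**3 - 6*w**2 + 12*w - 3)*exp(w)/6; value = 23*exp(-1)/6 + 5*exp(1)/6

f has the shape u'v + uv' for u = w**3/3 - w**2 + 2*w - 1/2 and v = exp(w) — it is the derivative of the product u*v.
F(w) = (2*w**3 - 6*w**2 + 12*w - 3)*exp(w)/6 is an antiderivative of f.
Check: d/dw[(2*w**3 - 6*w**2 + 12*w - 3)*exp(w)/6] = w**3*exp(w)/3 + 3*exp(w)/2 = f(w).
F(1) = 5*exp(1)/6; F(-1) = -23*exp(-1)/6.
Integral = F(1) - F(-1) = 23*exp(-1)/6 + 5*exp(1)/6.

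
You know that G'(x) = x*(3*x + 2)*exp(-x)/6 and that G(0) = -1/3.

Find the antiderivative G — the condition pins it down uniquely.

Recognize the product-rule pattern: G'(x) = u'v + uv' with u = -x**2/2 - 4*x/3 - 4/3, v = exp(-x), so integration by parts undoes it.
A general antiderivative is (-3*x**2 - 8*x - 8)*exp(-x)/6 + C.
The condition gives C = -1/3 - (-4/3) = 1.
So G(x) = -x**2*exp(-x)/2 - 4*x*exp(-x)/3 + 1 - 4*exp(-x)/3.
Check: d/dx[-x**2*exp(-x)/2 - 4*x*exp(-x)/3 + 1 - 4*exp(-x)/3] = (3*x**2 + 2*x)*exp(-x)/6, which equals G'(x).

G(x) = -x**2*exp(-x)/2 - 4*x*exp(-x)/3 + 1 - 4*exp(-x)/3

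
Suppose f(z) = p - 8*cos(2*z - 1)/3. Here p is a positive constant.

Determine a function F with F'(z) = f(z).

Differentiate the proposed F(z) back; it has to land on f(z) exactly.
Check: d/dz[p*z - 4*sin(2*z - 1)/3] = p - 8*cos(2*z - 1)/3 = f(z).

An antiderivative is F(z) = p*z - 4*sin(2*z - 1)/3.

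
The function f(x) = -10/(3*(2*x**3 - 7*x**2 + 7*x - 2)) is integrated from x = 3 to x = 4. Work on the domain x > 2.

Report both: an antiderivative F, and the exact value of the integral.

Factor the denominator (3*(x - 2)*(x - 1)*(2*x - 1)) and decompose: f = -40/(9*(2*x - 1)) + 10/(3*(x - 1)) - 10/(9*(x - 2)); each piece integrates to a log, atan, or power term.
F(x) = 10*(-log(x - 2) + 3*log(x - 1) - 2*log(x - 1/2))/9 is an antiderivative of f.
Check: d/dx[10*(-log(x - 2) + 3*log(x - 1) - 2*log(x - 1/2))/9] = -10/(6*x**3 - 21*x**2 + 21*x - 6), which equals f(x).
F(4) = -20*log(7/2)/9 - 10*log(2)/9 + 10*log(3)/3; F(3) = -20*log(5/2)/9 + 10*log(2)/3.
Integral = F(4) - F(3) = -40*log(2)/9 - 20*log(7/2)/9 + 20*log(5/2)/9 + 10*log(3)/3.

Antiderivative: F(x) = 10*(-log(x - 2) + 3*log(x - 1) - 2*log(x - 1/2))/9; value = -40*log(2)/9 - 20*log(7/2)/9 + 20*log(5/2)/9 + 10*log(3)/3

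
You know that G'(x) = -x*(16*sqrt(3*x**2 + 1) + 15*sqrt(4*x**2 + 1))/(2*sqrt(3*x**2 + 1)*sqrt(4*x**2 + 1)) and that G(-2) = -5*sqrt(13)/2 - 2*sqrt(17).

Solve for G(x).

G(x) = -(5*sqrt(3*x**2 + 1) + 4*sqrt(4*x**2 + 1))/2

Whatever form G(x) takes, its d/dx must return the stated G'(x).
A general antiderivative is -5*sqrt(3*x**2 + 1)/2 - 2*sqrt(4*x**2 + 1) + C.
The condition gives C = -5*sqrt(13)/2 - 2*sqrt(17) - (-5*sqrt(13)/2 - 2*sqrt(17)) = 0.
So G(x) = -(5*sqrt(3*x**2 + 1) + 4*sqrt(4*x**2 + 1))/2.
Check: d/dx[-(5*sqrt(3*x**2 + 1) + 4*sqrt(4*x**2 + 1))/2] = (-16*x*sqrt(3*x**2 + 1) - 15*x*sqrt(4*x**2 + 1))/(2*sqrt(3*x**2 + 1)*sqrt(4*x**2 + 1)), which equals G'(x).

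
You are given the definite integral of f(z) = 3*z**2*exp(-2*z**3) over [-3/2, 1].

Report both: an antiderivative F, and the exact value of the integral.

Antiderivative: F(z) = -exp(-2*z**3)/2; value = -exp(-2)/2 + exp(27/4)/2

The substitution u = -2*z**3 works: f is exactly (dF/du)*(du/dz) for that inner function.
F(z) = -exp(-2*z**3)/2 is an antiderivative of f.
Check: d/dz[-exp(-2*z**3)/2] = 3*z**2*exp(-2*z**3) = f(z).
F(1) = -exp(-2)/2; F(-3/2) = -exp(27/4)/2.
Integral = F(1) - F(-3/2) = -exp(-2)/2 + exp(27/4)/2.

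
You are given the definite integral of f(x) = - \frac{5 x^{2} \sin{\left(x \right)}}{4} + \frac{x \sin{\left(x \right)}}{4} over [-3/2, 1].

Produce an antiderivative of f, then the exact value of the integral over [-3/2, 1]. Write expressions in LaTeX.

Antiderivative: F(x) = \frac{5 x^{2} \cos{\left(x \right)}}{4} - \frac{5 x \sin{\left(x \right)}}{2} - \frac{x \cos{\left(x \right)}}{4} + \frac{\sin{\left(x \right)}}{4} - \frac{5 \cos{\left(x \right)}}{2}; value = - \frac{9 \sin{\left(1 \right)}}{4} - \frac{3 \cos{\left(1 \right)}}{2} - \frac{11 \cos{\left(\frac{3}{2} \right)}}{16} + 4 \sin{\left(\frac{3}{2} \right)}

Integrate term by term and add the pieces.
F(x) = \frac{5 x^{2} \cos{\left(x \right)}}{4} - \frac{5 x \sin{\left(x \right)}}{2} - \frac{x \cos{\left(x \right)}}{4} + \frac{\sin{\left(x \right)}}{4} - \frac{5 \cos{\left(x \right)}}{2} is an antiderivative of f.
Check: d/dx[\frac{5 x^{2} \cos{\left(x \right)}}{4} - \frac{5 x \sin{\left(x \right)}}{2} - \frac{x \cos{\left(x \right)}}{4} + \frac{\sin{\left(x \right)}}{4} - \frac{5 \cos{\left(x \right)}}{2}] = - \frac{5 x^{2} \sin{\left(x \right)}}{4} + \frac{x \sin{\left(x \right)}}{4} = f(x).
F(1) = - \frac{9 \sin{\left(1 \right)}}{4} - \frac{3 \cos{\left(1 \right)}}{2}; F(-3/2) = - 4 \sin{\left(\frac{3}{2} \right)} + \frac{11 \cos{\left(\frac{3}{2} \right)}}{16}.
Integral = F(1) - F(-3/2) = - \frac{9 \sin{\left(1 \right)}}{4} - \frac{3 \cos{\left(1 \right)}}{2} - \frac{11 \cos{\left(\frac{3}{2} \right)}}{16} + 4 \sin{\left(\frac{3}{2} \right)}.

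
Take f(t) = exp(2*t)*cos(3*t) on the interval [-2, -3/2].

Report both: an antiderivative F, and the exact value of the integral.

A first test for any F(t): its t-derivative must equal f(t) identically.
F(t) = 3*exp(2*t)*sin(3*t)/13 + 2*exp(2*t)*cos(3*t)/13 is an antiderivative of f.
Check: d/dt[3*exp(2*t)*sin(3*t)/13 + 2*exp(2*t)*cos(3*t)/13] = exp(2*t)*cos(3*t) = f(t).
F(-3/2) = 2*exp(-3)*cos(9/2)/13 - 3*exp(-3)*sin(9/2)/13; F(-2) = -3*exp(-4)*sin(6)/13 + 2*exp(-4)*cos(6)/13.
Integral = F(-3/2) - F(-2) = -2*exp(-4)*cos(6)/13 + 2*exp(-3)*cos(9/2)/13 + 3*exp(-4)*sin(6)/13 - 3*exp(-3)*sin(9/2)/13.

Antiderivative: F(t) = 3*exp(2*t)*sin(3*t)/13 + 2*exp(2*t)*cos(3*t)/13; value = -2*exp(-4)*cos(6)/13 + 2*exp(-3)*cos(9/2)/13 + 3*exp(-4)*sin(6)/13 - 3*exp(-3)*sin(9/2)/13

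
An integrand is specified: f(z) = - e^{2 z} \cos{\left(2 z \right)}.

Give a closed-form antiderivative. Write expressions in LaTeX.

An antiderivative is F(z) = \frac{\left(- \sin{\left(2 z \right)} - \cos{\left(2 z \right)}\right) e^{2 z}}{4}.

Whatever form F(z) takes, F'(z) = f(z) is non-negotiable.
Check: d/dz[\frac{\left(- \sin{\left(2 z \right)} - \cos{\left(2 z \right)}\right) e^{2 z}}{4}] = - e^{2 z} \cos{\left(2 z \right)} = f(z).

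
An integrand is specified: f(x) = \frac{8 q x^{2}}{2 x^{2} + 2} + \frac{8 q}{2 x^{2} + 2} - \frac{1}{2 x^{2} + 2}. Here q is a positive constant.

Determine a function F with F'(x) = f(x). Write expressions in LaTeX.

An antiderivative is F(x) = 4 q x - \frac{\operatorname{atan}{\left(x \right)}}{2}.

The integrand splits into summands that can be handled one at a time.
Check: d/dx[4 q x - \frac{\operatorname{atan}{\left(x \right)}}{2}] = \frac{8 q x^{2} + 8 q - 1}{2 x^{2} + 2}, which equals f(x).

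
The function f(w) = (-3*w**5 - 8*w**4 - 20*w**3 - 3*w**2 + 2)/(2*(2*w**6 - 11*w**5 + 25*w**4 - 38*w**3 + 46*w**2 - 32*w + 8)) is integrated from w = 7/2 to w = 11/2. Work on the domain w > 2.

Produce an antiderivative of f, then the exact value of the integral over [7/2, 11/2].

The denominator factors as 2*(w - 2)**2*(w - 1)*(2*w - 1)*(w**2 + 2); partial fractions split f into directly integrable pieces: -(29*w - 44)/(81*(w**2 + 2)) + 59/(162*(2*w - 1)) - 16/(3*(w - 1)) + 257/(54*(w - 2)) - 197/(18*(w - 2)**2).
F(w) = 257*log(w - 2)/54 - 16*log(w - 1)/3 + 59*log(w - 1/2)/324 - 29*log(w**2 + 2)/162 + 22*sqrt(2)*atan(sqrt(2)*w/2)/81 + 197/(18*w - 36) is an antiderivative of f.
Check: d/dw[257*log(w - 2)/54 - 16*log(w - 1)/3 + 59*log(w - 1/2)/324 - 29*log(w**2 + 2)/162 + 22*sqrt(2)*atan(sqrt(2)*w/2)/81 + 197/(18*w - 36)] = (-3*w**5 - 8*w**4 - 20*w**3 - 3*w**2 + 2)/(4*w**6 - 22*w**5 + 50*w**4 - 76*w**3 + 92*w**2 - 64*w + 16), which equals f(w).
F(11/2) = -16*log(9/2)/3 - 29*log(129/4)/162 + 59*log(5)/324 + 22*sqrt(2)*atan(11*sqrt(2)/4)/81 + 197/63 + 257*log(7/2)/54; F(7/2) = -16*log(5/2)/3 - 29*log(57/4)/162 + 59*log(3)/324 + 22*sqrt(2)*atan(7*sqrt(2)/4)/81 + 257*log(3/2)/54 + 197/27.
Integral = F(11/2) - F(7/2) = -16*log(9/2)/3 - 788/189 - 257*log(3/2)/54 - 29*log(129/4)/162 - 22*sqrt(2)*atan(7*sqrt(2)/4)/81 - 59*log(3)/324 + 59*log(5)/324 + 29*log(57/4)/162 + 22*sqrt(2)*atan(11*sqrt(2)/4)/81 + 16*log(5/2)/3 + 257*log(7/2)/54.

Antiderivative: F(w) = 257*log(w - 2)/54 - 16*log(w - 1)/3 + 59*log(w - 1/2)/324 - 29*log(w**2 + 2)/162 + 22*sqrt(2)*atan(sqrt(2)*w/2)/81 + 197/(18*w - 36); value = -16*log(9/2)/3 - 788/189 - 257*log(3/2)/54 - 29*log(129/4)/162 - 22*sqrt(2)*atan(7*sqrt(2)/4)/81 - 59*log(3)/324 + 59*log(5)/324 + 29*log(57/4)/162 + 22*sqrt(2)*atan(11*sqrt(2)/4)/81 + 16*log(5/2)/3 + 257*log(7/2)/54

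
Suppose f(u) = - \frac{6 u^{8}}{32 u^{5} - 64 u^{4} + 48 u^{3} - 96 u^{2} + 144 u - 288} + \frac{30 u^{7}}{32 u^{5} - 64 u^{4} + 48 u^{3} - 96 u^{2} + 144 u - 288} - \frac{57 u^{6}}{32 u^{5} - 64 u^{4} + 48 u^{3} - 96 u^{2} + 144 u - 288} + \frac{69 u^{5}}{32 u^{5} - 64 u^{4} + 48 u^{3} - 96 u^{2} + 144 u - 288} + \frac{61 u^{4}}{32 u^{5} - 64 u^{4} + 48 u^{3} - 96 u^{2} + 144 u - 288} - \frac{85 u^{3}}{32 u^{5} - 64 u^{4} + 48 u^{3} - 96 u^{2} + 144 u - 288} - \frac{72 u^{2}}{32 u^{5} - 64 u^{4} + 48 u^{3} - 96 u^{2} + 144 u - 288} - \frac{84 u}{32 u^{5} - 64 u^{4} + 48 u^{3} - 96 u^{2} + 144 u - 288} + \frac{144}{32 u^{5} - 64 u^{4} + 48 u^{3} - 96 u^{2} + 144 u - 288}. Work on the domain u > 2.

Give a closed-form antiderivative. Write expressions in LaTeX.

Integrate term by term and add the pieces.
Check: d/du[- \frac{3 u^{4}}{64} + \frac{3 u^{3}}{16} - \frac{3 u^{2}}{16} + \log{\left(u - 2 \right)} + \log{\left(\frac{2 u^{4}}{3} + u^{2} + 3 \right)}] = \frac{- 6 u^{8} + 30 u^{7} - 57 u^{6} + 69 u^{5} + 61 u^{4} - 85 u^{3} - 72 u^{2} - 84 u + 144}{32 u^{5} - 64 u^{4} + 48 u^{3} - 96 u^{2} + 144 u - 288}, which equals f(u).

An antiderivative is F(u) = - \frac{3 u^{4}}{64} + \frac{3 u^{3}}{16} - \frac{3 u^{2}}{16} + \log{\left(u - 2 \right)} + \log{\left(\frac{2 u^{4}}{3} + u^{2} + 3 \right)}.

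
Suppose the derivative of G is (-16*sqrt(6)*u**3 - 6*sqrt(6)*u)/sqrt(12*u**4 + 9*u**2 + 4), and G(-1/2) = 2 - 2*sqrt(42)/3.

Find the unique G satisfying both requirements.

G(u) = 2 - 4*sqrt(2*u**4 + 3*u**2/2 + 2/3)

The substitution w = 2*u**4 + 3*u**2/2 + 2/3 works: G'(u) is exactly (dG/dw)*(dw/du) for that inner function.
A general antiderivative is -4*sqrt(2*u**4 + 3*u**2/2 + 2/3) + C.
The condition gives C = 2 - 2*sqrt(42)/3 - (-2*sqrt(42)/3) = 2.
So G(u) = 2 - 4*sqrt(2*u**4 + 3*u**2/2 + 2/3).
Check: d/du[2 - 4*sqrt(2*u**4 + 3*u**2/2 + 2/3)] = (-16*sqrt(6)*u**3 - 6*sqrt(6)*u)/sqrt(12*u**4 + 9*u**2 + 4) = G'(u).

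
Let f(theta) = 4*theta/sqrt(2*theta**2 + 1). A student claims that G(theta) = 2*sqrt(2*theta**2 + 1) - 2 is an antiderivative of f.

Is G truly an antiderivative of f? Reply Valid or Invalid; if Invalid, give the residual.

Valid: G'(theta) = f(theta).

d/dtheta[G] = 4*theta/sqrt(2*theta**2 + 1)
This equals f(theta) exactly, so the claim holds.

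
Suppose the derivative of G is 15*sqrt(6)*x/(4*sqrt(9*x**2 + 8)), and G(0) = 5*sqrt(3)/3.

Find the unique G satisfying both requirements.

G(x) = 5*sqrt(3*x**2/2 + 4/3)/2

G'(x) matches the chain-rule pattern g'(h)*h' with inner function h(x) = 3*x**2/2 + 4/3; substituting u = h(x) collapses the integral.
A general antiderivative is 5*sqrt(3*x**2/2 + 4/3)/2 + C.
The condition gives C = 5*sqrt(3)/3 - (5*sqrt(3)/3) = 0.
So G(x) = 5*sqrt(3*x**2/2 + 4/3)/2.
Check: d/dx[5*sqrt(3*x**2/2 + 4/3)/2] = 15*sqrt(6)*x/(4*sqrt(9*x**2 + 8)) = G'(x).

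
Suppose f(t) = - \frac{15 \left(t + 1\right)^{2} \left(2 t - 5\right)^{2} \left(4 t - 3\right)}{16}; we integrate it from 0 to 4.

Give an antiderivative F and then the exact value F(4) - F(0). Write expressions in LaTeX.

f matches the chain-rule pattern g'(h)*h' with inner function h(t) = - t^{2} + \frac{3 t}{2} + \frac{5}{2}; substituting u = h(t) collapses the integral.
F(t) = \frac{5 \left(- 2 t^{2} + 3 t + 5\right)^{3}}{16} is an antiderivative of f.
Check: d/dt[\frac{5 \left(- 2 t^{2} + 3 t + 5\right)^{3}}{16}] = - 15 t^{5} + \frac{225 t^{4}}{4} + \frac{15 t^{3}}{2} - \frac{2295 t^{2}}{16} - \frac{75 t}{8} + \frac{1125}{16}, which equals f(t).
F(4) = - \frac{16875}{16}; F(0) = \frac{625}{16}.
Integral = F(4) - F(0) = - \frac{4375}{4}.

Antiderivative: F(t) = \frac{5 \left(- 2 t^{2} + 3 t + 5\right)^{3}}{16}; value = - \frac{4375}{4}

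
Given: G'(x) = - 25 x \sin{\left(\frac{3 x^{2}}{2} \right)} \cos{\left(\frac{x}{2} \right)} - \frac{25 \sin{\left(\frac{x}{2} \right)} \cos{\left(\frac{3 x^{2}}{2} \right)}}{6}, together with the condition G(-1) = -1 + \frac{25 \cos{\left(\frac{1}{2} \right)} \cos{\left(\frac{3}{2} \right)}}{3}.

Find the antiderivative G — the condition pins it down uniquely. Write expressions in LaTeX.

G(x) = \frac{25 \cos{\left(\frac{x}{2} \right)} \cos{\left(\frac{3 x^{2}}{2} \right)} - 3}{3}

G'(x) has the shape u'v + uv' for u = \frac{25 \cos{\left(\frac{x}{2} \right)}}{3} and v = \cos{\left(\frac{3 x^{2}}{2} \right)} — it is the derivative of the product u*v.
A general antiderivative is \frac{25 \cos{\left(\frac{x}{2} \right)} \cos{\left(\frac{3 x^{2}}{2} \right)}}{3} + C.
The condition gives C = -1 + \frac{25 \cos{\left(\frac{1}{2} \right)} \cos{\left(\frac{3}{2} \right)}}{3} - (\frac{25 \cos{\left(\frac{1}{2} \right)} \cos{\left(\frac{3}{2} \right)}}{3}) = -1.
So G(x) = \frac{25 \cos{\left(\frac{x}{2} \right)} \cos{\left(\frac{3 x^{2}}{2} \right)} - 3}{3}.
Check: d/dx[\frac{25 \cos{\left(\frac{x}{2} \right)} \cos{\left(\frac{3 x^{2}}{2} \right)} - 3}{3}] = - 25 x \sin{\left(\frac{3 x^{2}}{2} \right)} \cos{\left(\frac{x}{2} \right)} - \frac{25 \sin{\left(\frac{x}{2} \right)} \cos{\left(\frac{3 x^{2}}{2} \right)}}{6} = G'(x).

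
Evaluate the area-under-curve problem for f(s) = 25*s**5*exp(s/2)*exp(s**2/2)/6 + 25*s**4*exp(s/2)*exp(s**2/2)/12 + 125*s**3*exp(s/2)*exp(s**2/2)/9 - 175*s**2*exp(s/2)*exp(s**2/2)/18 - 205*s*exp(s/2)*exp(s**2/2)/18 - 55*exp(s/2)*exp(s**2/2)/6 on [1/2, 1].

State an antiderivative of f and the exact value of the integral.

f has the shape u'v + uv' for u = 25*s**4/6 - 25*s**2/9 - 25*s/3 - 5/3 and v = exp(s**2/2 + s/2) — it is the derivative of the product u*v.
F(s) = -5*(-15*s**4 + 10*s**2 + 30*s + 6)*exp(s**2/2 + s/2)/18 is an antiderivative of f.
Check: d/ds[-5*(-15*s**4 + 10*s**2 + 30*s + 6)*exp(s**2/2 + s/2)/18] = 25*s**5*exp(s/2)*exp(s**2/2)/6 + 25*s**4*exp(s/2)*exp(s**2/2)/12 + 125*s**3*exp(s/2)*exp(s**2/2)/9 - 175*s**2*exp(s/2)*exp(s**2/2)/18 - 205*s*exp(s/2)*exp(s**2/2)/18 - 55*exp(s/2)*exp(s**2/2)/6 = f(s).
F(1) = -155*exp(1)/18; F(1/2) = -1805*exp(3/8)/288.
Integral = F(1) - F(1/2) = -155*exp(1)/18 + 1805*exp(3/8)/288.

Antiderivative: F(s) = -5*(-15*s**4 + 10*s**2 + 30*s + 6)*exp(s**2/2 + s/2)/18; value = -155*exp(1)/18 + 1805*exp(3/8)/288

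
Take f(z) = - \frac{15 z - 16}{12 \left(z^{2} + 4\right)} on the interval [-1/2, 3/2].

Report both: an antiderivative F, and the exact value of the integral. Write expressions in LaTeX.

Antiderivative: F(z) = \frac{- 15 \log{\left(z^{2} + 4 \right)} + 16 \operatorname{atan}{\left(\frac{z}{2} \right)}}{24}; value = - \frac{5 \log{\left(\frac{25}{4} \right)}}{8} + \frac{2 \operatorname{atan}{\left(\frac{1}{4} \right)}}{3} + \frac{2 \operatorname{atan}{\left(\frac{3}{4} \right)}}{3} + \frac{5 \log{\left(\frac{17}{4} \right)}}{8}

Recover f(z) by differentiating a candidate F(z); any mismatch rules it out.
F(z) = \frac{- 15 \log{\left(z^{2} + 4 \right)} + 16 \operatorname{atan}{\left(\frac{z}{2} \right)}}{24} is an antiderivative of f.
Check: d/dz[\frac{- 15 \log{\left(z^{2} + 4 \right)} + 16 \operatorname{atan}{\left(\frac{z}{2} \right)}}{24}] = \frac{16 - 15 z}{12 z^{2} + 48}, which equals f(z).
F(3/2) = - \frac{5 \log{\left(\frac{25}{4} \right)}}{8} + \frac{2 \operatorname{atan}{\left(\frac{3}{4} \right)}}{3}; F(-1/2) = - \frac{5 \log{\left(\frac{17}{4} \right)}}{8} - \frac{2 \operatorname{atan}{\left(\frac{1}{4} \right)}}{3}.
Integral = F(3/2) - F(-1/2) = - \frac{5 \log{\left(\frac{25}{4} \right)}}{8} + \frac{2 \operatorname{atan}{\left(\frac{1}{4} \right)}}{3} + \frac{2 \operatorname{atan}{\left(\frac{3}{4} \right)}}{3} + \frac{5 \log{\left(\frac{17}{4} \right)}}{8}.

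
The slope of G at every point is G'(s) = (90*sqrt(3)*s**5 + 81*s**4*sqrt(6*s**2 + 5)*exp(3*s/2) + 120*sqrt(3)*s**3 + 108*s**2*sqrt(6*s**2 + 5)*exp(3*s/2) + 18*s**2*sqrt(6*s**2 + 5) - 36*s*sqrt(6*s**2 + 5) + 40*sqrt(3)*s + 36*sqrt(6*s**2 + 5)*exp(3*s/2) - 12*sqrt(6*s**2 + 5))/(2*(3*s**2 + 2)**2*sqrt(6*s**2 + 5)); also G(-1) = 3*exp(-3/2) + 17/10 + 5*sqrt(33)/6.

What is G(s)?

Since d/ds undoes antidifferentiation here, G(s) must give back the stated G'(s).
A general antiderivative is (1 - s)/(s**2 + 2/3) + 5*sqrt(2*s**2 + 5/3)/2 + 3*exp(3*s/2) + C.
The condition gives C = 3*exp(-3/2) + 17/10 + 5*sqrt(33)/6 - (3*exp(-3/2) + 6/5 + 5*sqrt(33)/6) = 1/2.
So G(s) = (1 - s)/(s**2 + 2/3) + 5*sqrt(2*s**2 + 5/3)/2 + 3*exp(3*s/2) + 1/2.
Check: d/ds[(1 - s)/(s**2 + 2/3) + 5*sqrt(2*s**2 + 5/3)/2 + 3*exp(3*s/2) + 1/2] = (90*sqrt(3)*s**5 + 81*s**4*sqrt(6*s**2 + 5)*exp(3*s/2) + 120*sqrt(3)*s**3 + 108*s**2*sqrt(6*s**2 + 5)*exp(3*s/2) + 18*s**2*sqrt(6*s**2 + 5) - 36*s*sqrt(6*s**2 + 5) + 40*sqrt(3)*s + 36*sqrt(6*s**2 + 5)*exp(3*s/2) - 12*sqrt(6*s**2 + 5))/(18*s**4*sqrt(6*s**2 + 5) + 24*s**2*sqrt(6*s**2 + 5) + 8*sqrt(6*s**2 + 5)), which equals G'(s).

G(s) = (1 - s)/(s**2 + 2/3) + 5*sqrt(2*s**2 + 5/3)/2 + 3*exp(3*s/2) + 1/2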